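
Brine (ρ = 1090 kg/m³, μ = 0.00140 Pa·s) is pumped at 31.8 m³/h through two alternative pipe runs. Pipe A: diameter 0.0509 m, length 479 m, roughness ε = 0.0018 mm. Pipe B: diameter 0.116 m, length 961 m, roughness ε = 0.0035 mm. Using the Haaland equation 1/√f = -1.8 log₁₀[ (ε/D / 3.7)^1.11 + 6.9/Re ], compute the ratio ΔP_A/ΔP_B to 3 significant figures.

ΔP_A/ΔP_B ≈ 26.1

Pipe A: V = Q/A = 0.008833/0.002035 = 4.341 m/s; Re = 1.72e+05; ε/D = 3.54e-05; Haaland → f = 0.01617; ΔP_A = f(L/D)(ρV²/2) = 1.563e+06 Pa.
Pipe B: V = Q/A = 0.008833/0.01057 = 0.8358 m/s; Re = 7.549e+04; ε/D = 3.02e-05; Haaland → f = 0.01902; ΔP_B = f(L/D)(ρV²/2) = 5.999e+04 Pa.
ΔP_A/ΔP_B = 1.563e+06/5.999e+04 = 26.1.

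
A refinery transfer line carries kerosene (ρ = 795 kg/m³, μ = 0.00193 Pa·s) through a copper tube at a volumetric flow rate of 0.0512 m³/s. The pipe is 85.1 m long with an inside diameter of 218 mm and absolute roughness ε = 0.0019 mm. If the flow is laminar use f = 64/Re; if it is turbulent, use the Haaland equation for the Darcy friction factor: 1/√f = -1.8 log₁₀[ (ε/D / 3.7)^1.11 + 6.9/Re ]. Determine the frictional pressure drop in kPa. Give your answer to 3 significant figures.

ΔP ≈ 5.00 kPa

Cross-sectional area A = πD²/4 = π(0.218)²/4 = 0.03733 m²; mean velocity V = Q/A = 0.0512/0.03733 = 1.372 m/s.
Reynolds number Re = ρVD/μ = 795 · 1.372 · 0.218 / 0.00193 = 1.232e+05.
Re > 4000 → turbulent. Relative roughness ε/D = 1.9e-06/0.218 = 8.72e-06. Haaland: 1/√f = -1.8 log₁₀[(8.72e-06/3.7)^1.11 + 6.9/1.232e+05] = -1.8 log₁₀[5.66e-07 + 5.6e-05] = 7.645, so f = 0.01711.
Darcy-Weisbach: ΔP = f(L/D)(ρV²/2) = 0.01711·(85.1/0.218)·(795·1.372²/2) = 0.01711·390.4·747.9 = 4995 Pa.
ΔP = 4995 Pa = 5.00 kPa.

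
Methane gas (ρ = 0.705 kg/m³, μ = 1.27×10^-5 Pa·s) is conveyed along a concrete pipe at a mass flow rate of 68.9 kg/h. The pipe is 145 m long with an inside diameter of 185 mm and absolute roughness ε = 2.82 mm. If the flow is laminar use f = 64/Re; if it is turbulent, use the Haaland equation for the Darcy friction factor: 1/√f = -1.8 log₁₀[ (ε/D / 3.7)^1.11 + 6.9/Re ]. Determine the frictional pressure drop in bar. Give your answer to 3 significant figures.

ΔP ≈ 1.35×10^-4 bar

ṁ = 68.9 kg/h = 68.9/3600 = 0.01914 kg/s.
A = πD²/4 = π(0.185)²/4 = 0.02688 m²; mean velocity V = ṁ/(ρA) = 0.01914/(0.705 · 0.02688) = 1.01 m/s.
Reynolds number Re = ρVD/μ = 0.705 · 1.01 · 0.185 / 1.27e-05 = 1.037e+04.
Re > 4000 → turbulent. Relative roughness ε/D = 0.00282/0.185 = 0.0152. Haaland: 1/√f = -1.8 log₁₀[(0.0152/3.7)^1.11 + 6.9/1.037e+04] = -1.8 log₁₀[0.00225 + 0.000665] = 4.563, so f = 0.04803.
Darcy-Weisbach: ΔP = f(L/D)(ρV²/2) = 0.04803·(145/0.185)·(0.705·1.01²/2) = 0.04803·783.8·0.3595 = 13.53 Pa.
ΔP = 13.53 Pa = 1.35×10^-4 bar.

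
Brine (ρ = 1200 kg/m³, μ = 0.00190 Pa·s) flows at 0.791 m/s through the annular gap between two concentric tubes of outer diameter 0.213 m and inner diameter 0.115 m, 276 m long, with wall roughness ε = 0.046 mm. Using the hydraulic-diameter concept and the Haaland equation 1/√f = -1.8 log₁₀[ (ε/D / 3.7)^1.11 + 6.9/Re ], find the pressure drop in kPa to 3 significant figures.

Hydraulic diameter D_h = 4A/P = D_o - D_i = 0.213 - 0.115 = 0.098 m.
Re = ρVD_h/μ = 1200·0.791·0.098/0.0019 = 4.896e+04.
ε/D_h = 4.6e-05/0.098 = 0.000469; Haaland gives 1/√f = -1.8 log₁₀[4.73e-05+0.000141] = 6.706, so f = 0.02224.
ΔP = f(L/D_h)(ρV²/2) = 0.02224·276/0.098·375.4 = 2.351e+04 Pa.
ΔP = 23.5 kPa.

ΔP ≈ 23.5 kPa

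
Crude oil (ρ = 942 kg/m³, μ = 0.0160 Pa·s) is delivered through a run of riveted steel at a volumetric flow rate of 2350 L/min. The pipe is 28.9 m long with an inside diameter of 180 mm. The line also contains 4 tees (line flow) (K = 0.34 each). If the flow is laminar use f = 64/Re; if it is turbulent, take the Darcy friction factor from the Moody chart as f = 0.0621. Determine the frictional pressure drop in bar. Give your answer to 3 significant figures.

ΔP ≈ 0.126 bar

Q = 2350 L/min = 2350/60000 = 0.03917 m³/s.
Cross-sectional area A = πD²/4 = π(0.18)²/4 = 0.02545 m²; mean velocity V = Q/A = 0.03917/0.02545 = 1.539 m/s.
Reynolds number Re = ρVD/μ = 942 · 1.539 · 0.18 / 0.016 = 1.631e+04.
Re > 4000 → turbulent; use the Moody-chart value f = 0.0621.
Total minor-loss coefficient ΣK = 4·0.34 = 1.36.
ΔP = [f·L/D + ΣK]·(ρV²/2) = [0.0621·28.9/0.18 + 1.36]·(942·1.539²/2) = [9.97 + 1.36]·1116 = 1.264e+04 Pa.
ΔP = 1.264e+04 Pa = 0.126 bar.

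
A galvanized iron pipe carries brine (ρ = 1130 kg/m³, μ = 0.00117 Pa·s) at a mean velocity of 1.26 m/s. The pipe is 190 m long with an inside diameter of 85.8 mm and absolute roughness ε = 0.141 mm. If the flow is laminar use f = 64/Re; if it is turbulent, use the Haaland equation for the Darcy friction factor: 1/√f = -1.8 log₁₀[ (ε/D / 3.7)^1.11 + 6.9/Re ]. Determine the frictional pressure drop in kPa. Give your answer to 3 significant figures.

Reynolds number Re = ρVD/μ = 1130 · 1.26 · 0.0858 / 0.00117 = 1.044e+05.
Re > 4000 → turbulent. Relative roughness ε/D = 0.000141/0.0858 = 0.00164. Haaland: 1/√f = -1.8 log₁₀[(0.00164/3.7)^1.11 + 6.9/1.044e+05] = -1.8 log₁₀[0.00019 + 6.61e-05] = 6.465, so f = 0.02393.
Darcy-Weisbach: ΔP = f(L/D)(ρV²/2) = 0.02393·(190/0.0858)·(1130·1.26²/2) = 0.02393·2214·897 = 4.753e+04 Pa.
ΔP = 4.753e+04 Pa = 47.5 kPa.

ΔP ≈ 47.5 kPa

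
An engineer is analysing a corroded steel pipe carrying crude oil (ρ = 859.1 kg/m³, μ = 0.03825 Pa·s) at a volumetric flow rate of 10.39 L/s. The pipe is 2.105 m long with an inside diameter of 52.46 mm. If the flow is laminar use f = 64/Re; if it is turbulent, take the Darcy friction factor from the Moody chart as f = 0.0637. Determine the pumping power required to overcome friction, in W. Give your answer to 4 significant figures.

P ≈ 263.6 W

Q = 10.39 L/s = 10.39/1000 = 0.01039 m³/s.
Cross-sectional area A = πD²/4 = π(0.05246)²/4 = 0.002161 m²; mean velocity V = Q/A = 0.01039/0.002161 = 4.807 m/s.
Reynolds number Re = ρVD/μ = 859.1 · 4.807 · 0.05246 / 0.0382 = 5664.
Re > 4000 → turbulent; use the Moody-chart value f = 0.0637.
Darcy-Weisbach: ΔP = f(L/D)(ρV²/2) = 0.0637·(2.105/0.05246)·(859.1·4.807²/2) = 0.0637·40.13·9925 = 2.537e+04 Pa.
Pumping power P = QΔP = 0.01039·2.537e+04 = 263.59 W = 263.6 W.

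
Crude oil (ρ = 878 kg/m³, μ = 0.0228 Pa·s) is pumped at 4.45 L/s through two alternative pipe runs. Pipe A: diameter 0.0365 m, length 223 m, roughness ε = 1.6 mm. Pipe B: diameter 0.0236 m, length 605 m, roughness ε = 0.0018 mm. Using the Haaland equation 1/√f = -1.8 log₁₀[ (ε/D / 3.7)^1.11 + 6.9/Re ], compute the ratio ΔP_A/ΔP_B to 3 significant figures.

Pipe A: V = Q/A = 0.00445/0.001046 = 4.253 m/s; Re = 5978; ε/D = 0.0438; Haaland → f = 0.07173; ΔP_A = f(L/D)(ρV²/2) = 3.48e+06 Pa.
Pipe B: V = Q/A = 0.00445/0.0004374 = 10.17 m/s; Re = 9245; ε/D = 7.63e-05; Haaland → f = 0.03164; ΔP_B = f(L/D)(ρV²/2) = 3.685e+07 Pa.
ΔP_A/ΔP_B = 3.48e+06/3.685e+07 = 0.0944.

ΔP_A/ΔP_B ≈ 0.0944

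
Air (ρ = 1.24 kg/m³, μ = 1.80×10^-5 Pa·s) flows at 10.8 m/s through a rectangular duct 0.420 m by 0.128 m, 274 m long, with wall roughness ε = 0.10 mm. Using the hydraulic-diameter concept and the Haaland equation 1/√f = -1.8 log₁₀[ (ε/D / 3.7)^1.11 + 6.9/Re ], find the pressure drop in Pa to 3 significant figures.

Hydraulic diameter D_h = 4A/P = 4·(0.42·0.128)/(2·(0.42+0.128)) = 0.215/1.096 = 0.1962 m.
Re = ρVD_h/μ = 1.24·10.8·0.1962/1.8e-05 = 1.46e+05.
ε/D_h = 0.0001/0.1962 = 0.00051; Haaland gives 1/√f = -1.8 log₁₀[5.18e-05+4.73e-05] = 7.207, so f = 0.01925.
ΔP = f(L/D_h)(ρV²/2) = 0.01925·274/0.1962·72.32 = 1944 Pa.

ΔP ≈ 1940 Pa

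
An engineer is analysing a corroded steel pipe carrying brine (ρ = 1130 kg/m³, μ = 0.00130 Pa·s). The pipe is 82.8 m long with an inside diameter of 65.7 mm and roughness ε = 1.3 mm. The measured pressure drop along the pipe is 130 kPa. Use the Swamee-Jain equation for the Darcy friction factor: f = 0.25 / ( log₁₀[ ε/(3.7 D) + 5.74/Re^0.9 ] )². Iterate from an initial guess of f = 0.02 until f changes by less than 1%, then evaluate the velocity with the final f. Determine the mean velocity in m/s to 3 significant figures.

V ≈ 1.93 m/s

Rearranging Darcy-Weisbach: V = √(2·ΔP·D/(f·L·ρ)). With ε/D = 0.0013/0.0657 = 0.0198, iterate starting from f = 0.02:
  f = 0.02 → V = √(2·1.3e+05·0.0657/(0.02·82.8·1130)) = 3.021 m/s; Re = ρVD/μ = 1.725e+05; f → 0.04882
  f = 0.04882 → V = 1.934 m/s; Re = 1.104e+05; f → 0.04901
Converged (Δf/f < 1%). With the final f = 0.04901: V = √(2·1.3e+05·0.0657/(0.04901·82.8·1130)) = 1.93 m/s.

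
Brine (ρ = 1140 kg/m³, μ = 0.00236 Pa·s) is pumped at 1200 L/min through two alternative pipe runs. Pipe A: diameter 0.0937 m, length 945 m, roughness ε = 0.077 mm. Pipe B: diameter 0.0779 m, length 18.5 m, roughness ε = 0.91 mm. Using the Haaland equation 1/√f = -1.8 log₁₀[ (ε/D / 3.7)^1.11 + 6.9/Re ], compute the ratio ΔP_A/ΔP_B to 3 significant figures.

ΔP_A/ΔP_B ≈ 10.5

Pipe A: V = Q/A = 0.02/0.006896 = 2.9 m/s; Re = 1.313e+05; ε/D = 0.000822; Haaland → f = 0.0208; ΔP_A = f(L/D)(ρV²/2) = 1.006e+06 Pa.
Pipe B: V = Q/A = 0.02/0.004766 = 4.196 m/s; Re = 1.579e+05; ε/D = 0.0117; Haaland → f = 0.04038; ΔP_B = f(L/D)(ρV²/2) = 9.626e+04 Pa.
ΔP_A/ΔP_B = 1.006e+06/9.626e+04 = 10.5.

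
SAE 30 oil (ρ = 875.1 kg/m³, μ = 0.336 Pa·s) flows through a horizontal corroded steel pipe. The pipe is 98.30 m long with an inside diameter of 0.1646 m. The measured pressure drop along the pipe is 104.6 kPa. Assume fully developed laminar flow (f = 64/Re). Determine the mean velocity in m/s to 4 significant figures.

For laminar flow, f = 64/Re with Re = ρVD/μ, so Darcy-Weisbach reduces to ΔP = 32μLV/D². Solving for V: V = ΔP·D²/(32μL) = 1.046e+05·(0.1646)²/(32·0.336·98.3) = 2.681 m/s.
Check: Re = ρVD/μ = 875.1·2.681·0.1646/0.336 = 1149 < 2300, so the laminar assumption holds.

V ≈ 2.681 m/s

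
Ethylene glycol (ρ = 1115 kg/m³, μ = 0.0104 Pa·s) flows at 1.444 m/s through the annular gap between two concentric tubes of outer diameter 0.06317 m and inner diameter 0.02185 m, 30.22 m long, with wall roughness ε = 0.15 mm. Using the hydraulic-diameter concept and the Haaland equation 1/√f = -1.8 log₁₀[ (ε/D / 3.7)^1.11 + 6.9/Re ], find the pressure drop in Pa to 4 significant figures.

Hydraulic diameter D_h = 4A/P = D_o - D_i = 0.06317 - 0.02185 = 0.04132 m.
Re = ρVD_h/μ = 1115·1.444·0.04132/0.0104 = 6397.
ε/D_h = 0.00015/0.04132 = 0.00363; Haaland gives 1/√f = -1.8 log₁₀[0.000458+0.00108] = 5.064, so f = 0.03899.
ΔP = f(L/D_h)(ρV²/2) = 0.03899·30.22/0.04132·1162 = 3.315e+04 Pa.

ΔP ≈ 33150 Pa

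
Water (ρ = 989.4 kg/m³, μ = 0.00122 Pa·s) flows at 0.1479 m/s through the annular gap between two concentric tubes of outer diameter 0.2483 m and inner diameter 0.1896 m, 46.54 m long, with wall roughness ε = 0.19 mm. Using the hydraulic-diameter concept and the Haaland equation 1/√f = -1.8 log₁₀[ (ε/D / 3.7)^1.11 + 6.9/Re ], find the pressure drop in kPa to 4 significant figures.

ΔP ≈ 0.3239 kPa

Hydraulic diameter D_h = 4A/P = D_o - D_i = 0.2483 - 0.1896 = 0.0587 m.
Re = ρVD_h/μ = 989.4·0.1479·0.0587/0.00122 = 7041.
ε/D_h = 0.00019/0.0587 = 0.00324; Haaland gives 1/√f = -1.8 log₁₀[0.000403+0.00098] = 5.146, so f = 0.03776.
ΔP = f(L/D_h)(ρV²/2) = 0.03776·46.54/0.0587·10.82 = 323.9 Pa.
ΔP = 0.3239 kPa.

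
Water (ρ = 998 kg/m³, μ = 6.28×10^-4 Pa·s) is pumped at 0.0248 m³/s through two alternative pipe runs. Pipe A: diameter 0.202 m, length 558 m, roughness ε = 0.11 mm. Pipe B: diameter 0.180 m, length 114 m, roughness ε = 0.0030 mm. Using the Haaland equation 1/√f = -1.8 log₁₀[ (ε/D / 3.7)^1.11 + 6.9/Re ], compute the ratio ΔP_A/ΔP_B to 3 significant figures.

Pipe A: V = Q/A = 0.0248/0.03205 = 0.7739 m/s; Re = 2.484e+05; ε/D = 0.000545; Haaland → f = 0.01856; ΔP_A = f(L/D)(ρV²/2) = 1.532e+04 Pa.
Pipe B: V = Q/A = 0.0248/0.02545 = 0.9746 m/s; Re = 2.788e+05; ε/D = 1.67e-05; Haaland → f = 0.01467; ΔP_B = f(L/D)(ρV²/2) = 4404 Pa.
ΔP_A/ΔP_B = 1.532e+04/4404 = 3.48.

ΔP_A/ΔP_B ≈ 3.48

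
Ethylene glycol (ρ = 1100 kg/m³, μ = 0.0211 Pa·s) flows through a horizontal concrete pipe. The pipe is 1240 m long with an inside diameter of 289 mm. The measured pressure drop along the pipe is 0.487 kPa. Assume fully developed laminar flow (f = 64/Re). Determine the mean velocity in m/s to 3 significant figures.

For laminar flow, f = 64/Re with Re = ρVD/μ, so Darcy-Weisbach reduces to ΔP = 32μLV/D². Solving for V: V = ΔP·D²/(32μL) = 487·(0.289)²/(32·0.0211·1240) = 0.04858 m/s.
Check: Re = ρVD/μ = 1100·0.04858·0.289/0.0211 = 731.9 < 2300, so the laminar assumption holds.

V ≈ 0.0486 m/s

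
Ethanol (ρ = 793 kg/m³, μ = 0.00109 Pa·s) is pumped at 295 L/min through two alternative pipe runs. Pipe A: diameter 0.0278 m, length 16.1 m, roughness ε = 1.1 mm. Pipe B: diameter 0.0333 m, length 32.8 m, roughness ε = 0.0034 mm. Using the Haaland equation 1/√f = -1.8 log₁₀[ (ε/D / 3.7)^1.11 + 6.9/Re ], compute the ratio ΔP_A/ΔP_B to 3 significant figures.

Pipe A: V = Q/A = 0.004917/0.000607 = 8.1 m/s; Re = 1.638e+05; ε/D = 0.0396; Haaland → f = 0.06466; ΔP_A = f(L/D)(ρV²/2) = 9.741e+05 Pa.
Pipe B: V = Q/A = 0.004917/0.0008709 = 5.645 m/s; Re = 1.368e+05; ε/D = 0.000102; Haaland → f = 0.01727; ΔP_B = f(L/D)(ρV²/2) = 2.149e+05 Pa.
ΔP_A/ΔP_B = 9.741e+05/2.149e+05 = 4.53.

ΔP_A/ΔP_B ≈ 4.53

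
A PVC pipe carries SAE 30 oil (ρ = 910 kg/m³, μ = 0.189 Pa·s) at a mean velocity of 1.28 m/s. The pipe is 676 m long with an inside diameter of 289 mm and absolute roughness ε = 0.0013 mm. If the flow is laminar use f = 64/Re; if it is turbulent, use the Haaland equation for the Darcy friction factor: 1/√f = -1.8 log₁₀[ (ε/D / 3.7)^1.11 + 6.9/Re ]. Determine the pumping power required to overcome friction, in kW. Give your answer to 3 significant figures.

Reynolds number Re = ρVD/μ = 910 · 1.28 · 0.289 / 0.189 = 1781.
Re < 2300 → laminar flow, so f = 64/Re = 64/1781 = 0.03593 (the turbulent correlation is not needed).
Darcy-Weisbach: ΔP = f(L/D)(ρV²/2) = 0.03593·(676/0.289)·(910·1.28²/2) = 0.03593·2339·745.5 = 6.266e+04 Pa.
Q = V·A = 1.28·0.0656 = 0.08396 m³/s.
Pumping power P = QΔP = 0.08396·6.266e+04 = 5261 W = 5.26 kW.

P ≈ 5.26 kW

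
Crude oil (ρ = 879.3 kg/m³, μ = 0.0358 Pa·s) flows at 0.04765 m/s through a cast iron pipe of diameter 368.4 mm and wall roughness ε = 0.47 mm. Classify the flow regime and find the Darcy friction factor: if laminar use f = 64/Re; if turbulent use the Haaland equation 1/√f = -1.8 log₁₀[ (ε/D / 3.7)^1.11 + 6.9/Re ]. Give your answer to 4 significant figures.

Re = ρVD/μ = 879.3·0.04765·0.3684/0.0358 = 431.2.
Re < 2300 → laminar, so f = 64/Re = 0.1484 (roughness is irrelevant in laminar flow).

f ≈ 0.1484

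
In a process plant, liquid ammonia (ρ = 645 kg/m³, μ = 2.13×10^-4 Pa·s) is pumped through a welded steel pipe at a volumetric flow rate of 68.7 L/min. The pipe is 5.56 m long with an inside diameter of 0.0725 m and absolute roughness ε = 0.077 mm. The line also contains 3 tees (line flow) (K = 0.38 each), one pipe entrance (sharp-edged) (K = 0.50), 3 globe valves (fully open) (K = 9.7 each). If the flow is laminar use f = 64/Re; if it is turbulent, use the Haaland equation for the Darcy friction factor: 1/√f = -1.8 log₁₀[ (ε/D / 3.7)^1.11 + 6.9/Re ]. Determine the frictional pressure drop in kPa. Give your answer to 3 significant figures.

Q = 68.7 L/min = 68.7/60000 = 0.001145 m³/s.
Cross-sectional area A = πD²/4 = π(0.0725)²/4 = 0.004128 m²; mean velocity V = Q/A = 0.001145/0.004128 = 0.2774 m/s.
Reynolds number Re = ρVD/μ = 645 · 0.2774 · 0.0725 / 0.000213 = 6.089e+04.
Re > 4000 → turbulent. Relative roughness ε/D = 7.7e-05/0.0725 = 0.00106. Haaland: 1/√f = -1.8 log₁₀[(0.00106/3.7)^1.11 + 6.9/6.089e+04] = -1.8 log₁₀[0.000117 + 0.000113] = 6.548, so f = 0.02333.
Total minor-loss coefficient ΣK = 3·0.38 + 1·0.5 + 3·9.7 = 30.7.
ΔP = [f·L/D + ΣK]·(ρV²/2) = [0.02333·5.56/0.0725 + 30.7]·(645·0.2774²/2) = [1.789 + 30.7]·24.81 = 807 Pa.
ΔP = 807 Pa = 0.807 kPa.

ΔP ≈ 0.807 kPa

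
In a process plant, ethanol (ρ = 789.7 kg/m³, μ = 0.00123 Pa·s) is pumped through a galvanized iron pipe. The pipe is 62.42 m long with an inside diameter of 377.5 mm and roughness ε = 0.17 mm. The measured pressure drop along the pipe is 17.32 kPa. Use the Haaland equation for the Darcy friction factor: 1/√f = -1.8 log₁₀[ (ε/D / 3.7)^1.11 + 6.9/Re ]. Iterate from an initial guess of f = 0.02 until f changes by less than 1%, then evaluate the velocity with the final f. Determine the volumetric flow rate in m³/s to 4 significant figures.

Rearranging Darcy-Weisbach: V = √(2·ΔP·D/(f·L·ρ)). With ε/D = 0.00017/0.3775 = 0.00045, iterate starting from f = 0.02:
  f = 0.02 → V = √(2·1.732e+04·0.3775/(0.02·62.42·789.7)) = 3.642 m/s; Re = ρVD/μ = 8.827e+05; f → 0.01688
  f = 0.01688 → V = 3.964 m/s; Re = 9.608e+05; f → 0.01684
Converged (Δf/f < 1%). With the final f = 0.01684: V = √(2·1.732e+04·0.3775/(0.01684·62.42·789.7)) = 3.969 m/s.
Q = V·A = 3.969·(π/4·0.3775²) = 0.4442 m³/s = 0.4442 m³/s.

Q ≈ 0.4442 m³/s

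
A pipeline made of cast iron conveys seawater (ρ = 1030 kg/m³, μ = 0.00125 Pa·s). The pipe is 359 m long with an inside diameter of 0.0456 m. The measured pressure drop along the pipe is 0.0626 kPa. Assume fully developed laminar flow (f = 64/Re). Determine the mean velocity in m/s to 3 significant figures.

For laminar flow, f = 64/Re with Re = ρVD/μ, so Darcy-Weisbach reduces to ΔP = 32μLV/D². Solving for V: V = ΔP·D²/(32μL) = 62.6·(0.0456)²/(32·0.00125·359) = 0.009065 m/s.
Check: Re = ρVD/μ = 1030·0.009065·0.0456/0.00125 = 340.6 < 2300, so the laminar assumption holds.

V ≈ 0.00906 m/s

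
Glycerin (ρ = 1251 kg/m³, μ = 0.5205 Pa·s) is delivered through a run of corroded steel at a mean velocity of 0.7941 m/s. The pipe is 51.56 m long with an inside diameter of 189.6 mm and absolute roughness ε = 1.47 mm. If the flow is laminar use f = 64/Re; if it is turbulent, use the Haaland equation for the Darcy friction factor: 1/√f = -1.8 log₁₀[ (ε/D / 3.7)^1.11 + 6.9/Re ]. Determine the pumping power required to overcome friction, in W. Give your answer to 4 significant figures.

P ≈ 425.3 W

Reynolds number Re = ρVD/μ = 1251 · 0.7941 · 0.1896 / 0.52 = 361.9.
Re < 2300 → laminar flow, so f = 64/Re = 64/361.9 = 0.1769 (the turbulent correlation is not needed).
Darcy-Weisbach: ΔP = f(L/D)(ρV²/2) = 0.1769·(51.56/0.1896)·(1251·0.7941²/2) = 0.1769·271.9·394.4 = 1.897e+04 Pa.
Q = V·A = 0.7941·0.02823 = 0.02242 m³/s.
Pumping power P = QΔP = 0.02242·1.897e+04 = 425.33 W = 425.3 W.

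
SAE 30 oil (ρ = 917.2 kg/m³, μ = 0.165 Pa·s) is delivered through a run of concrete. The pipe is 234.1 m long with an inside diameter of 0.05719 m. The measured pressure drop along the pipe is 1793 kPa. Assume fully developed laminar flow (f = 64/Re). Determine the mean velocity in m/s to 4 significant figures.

For laminar flow, f = 64/Re with Re = ρVD/μ, so Darcy-Weisbach reduces to ΔP = 32μLV/D². Solving for V: V = ΔP·D²/(32μL) = 1.793e+06·(0.05719)²/(32·0.165·234.1) = 4.744 m/s.
Check: Re = ρVD/μ = 917.2·4.744·0.05719/0.165 = 1508 < 2300, so the laminar assumption holds.

V ≈ 4.744 m/s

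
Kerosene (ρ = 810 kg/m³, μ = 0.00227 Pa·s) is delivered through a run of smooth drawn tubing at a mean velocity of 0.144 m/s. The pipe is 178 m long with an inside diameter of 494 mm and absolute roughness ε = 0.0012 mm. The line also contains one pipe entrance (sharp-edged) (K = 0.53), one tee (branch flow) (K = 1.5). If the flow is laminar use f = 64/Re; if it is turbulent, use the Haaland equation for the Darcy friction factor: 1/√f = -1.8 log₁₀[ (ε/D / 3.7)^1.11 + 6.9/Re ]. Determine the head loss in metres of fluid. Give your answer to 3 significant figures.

Reynolds number Re = ρVD/μ = 810 · 0.144 · 0.494 / 0.00227 = 2.538e+04.
Re > 4000 → turbulent. Relative roughness ε/D = 1.2e-06/0.494 = 2.43e-06. Haaland: 1/√f = -1.8 log₁₀[(2.43e-06/3.7)^1.11 + 6.9/2.538e+04] = -1.8 log₁₀[1.37e-07 + 0.000272] = 6.418, so f = 0.02428.
Total minor-loss coefficient ΣK = 1·0.53 + 1·1.5 = 2.03.
ΔP = [f·L/D + ΣK]·(ρV²/2) = [0.02428·178/0.494 + 2.03]·(810·0.144²/2) = [8.748 + 2.03]·8.398 = 90.52 Pa.
Head loss h_f = ΔP/(ρg) = 90.52/(810·9.81) = 0.0114 m.

h_f ≈ 0.0114 m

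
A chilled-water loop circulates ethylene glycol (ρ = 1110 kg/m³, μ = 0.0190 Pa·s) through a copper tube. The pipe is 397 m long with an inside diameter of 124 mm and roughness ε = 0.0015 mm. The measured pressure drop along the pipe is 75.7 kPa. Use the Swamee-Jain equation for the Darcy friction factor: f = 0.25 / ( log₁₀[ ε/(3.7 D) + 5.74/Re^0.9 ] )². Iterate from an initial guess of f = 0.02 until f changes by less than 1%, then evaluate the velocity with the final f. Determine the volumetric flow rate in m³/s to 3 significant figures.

Rearranging Darcy-Weisbach: V = √(2·ΔP·D/(f·L·ρ)). With ε/D = 1.5e-06/0.124 = 1.21e-05, iterate starting from f = 0.02:
  f = 0.02 → V = √(2·7.57e+04·0.124/(0.02·397·1110)) = 1.459 m/s; Re = ρVD/μ = 1.057e+04; f → 0.03052
  f = 0.03052 → V = 1.181 m/s; Re = 8558; f → 0.03236
  f = 0.03236 → V = 1.147 m/s; Re = 8312; f → 0.03263
Converged (Δf/f < 1%). With the final f = 0.03263: V = √(2·7.57e+04·0.124/(0.03263·397·1110)) = 1.143 m/s.
Q = V·A = 1.143·(π/4·0.124²) = 0.0138 m³/s = 0.0138 m³/s.

Q ≈ 0.0138 m³/s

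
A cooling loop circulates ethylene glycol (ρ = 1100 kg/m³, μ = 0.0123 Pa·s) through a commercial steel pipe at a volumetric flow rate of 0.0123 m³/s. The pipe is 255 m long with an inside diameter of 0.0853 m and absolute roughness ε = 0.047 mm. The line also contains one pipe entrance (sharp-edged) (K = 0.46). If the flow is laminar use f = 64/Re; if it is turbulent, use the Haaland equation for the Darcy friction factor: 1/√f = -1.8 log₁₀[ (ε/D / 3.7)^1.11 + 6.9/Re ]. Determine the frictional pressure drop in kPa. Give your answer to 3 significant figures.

Cross-sectional area A = πD²/4 = π(0.0853)²/4 = 0.005715 m²; mean velocity V = Q/A = 0.0123/0.005715 = 2.152 m/s.
Reynolds number Re = ρVD/μ = 1100 · 2.152 · 0.0853 / 0.0123 = 1.642e+04.
Re > 4000 → turbulent. Relative roughness ε/D = 4.7e-05/0.0853 = 0.000551. Haaland: 1/√f = -1.8 log₁₀[(0.000551/3.7)^1.11 + 6.9/1.642e+04] = -1.8 log₁₀[5.65e-05 + 0.00042] = 5.979, so f = 0.02797.
Total minor-loss coefficient ΣK = 1·0.46 = 0.46.
ΔP = [f·L/D + ΣK]·(ρV²/2) = [0.02797·255/0.0853 + 0.46]·(1100·2.152²/2) = [83.62 + 0.46]·2548 = 2.142e+05 Pa.
ΔP = 2.142e+05 Pa = 214 kPa.

ΔP ≈ 214 kPa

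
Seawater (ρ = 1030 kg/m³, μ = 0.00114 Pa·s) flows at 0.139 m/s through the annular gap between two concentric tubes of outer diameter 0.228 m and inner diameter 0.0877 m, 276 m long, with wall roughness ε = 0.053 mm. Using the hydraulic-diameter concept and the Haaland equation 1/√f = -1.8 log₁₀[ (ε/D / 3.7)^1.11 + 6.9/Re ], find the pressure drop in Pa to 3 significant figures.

ΔP ≈ 533 Pa

Hydraulic diameter D_h = 4A/P = D_o - D_i = 0.228 - 0.0877 = 0.1403 m.
Re = ρVD_h/μ = 1030·0.139·0.1403/0.00114 = 1.762e+04.
ε/D_h = 5.3e-05/0.1403 = 0.000378; Haaland gives 1/√f = -1.8 log₁₀[3.72e-05+0.000392] = 6.062, so f = 0.02721.
ΔP = f(L/D_h)(ρV²/2) = 0.02721·276/0.1403·9.95 = 532.7 Pa.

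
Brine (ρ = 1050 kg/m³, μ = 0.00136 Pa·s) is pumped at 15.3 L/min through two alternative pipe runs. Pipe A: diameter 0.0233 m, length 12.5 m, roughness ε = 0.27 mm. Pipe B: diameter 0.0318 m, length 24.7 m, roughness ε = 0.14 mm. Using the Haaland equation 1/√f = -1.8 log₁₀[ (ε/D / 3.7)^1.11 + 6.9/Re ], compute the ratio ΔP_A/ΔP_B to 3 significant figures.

ΔP_A/ΔP_B ≈ 2.78

Pipe A: V = Q/A = 0.000255/0.0004264 = 0.5981 m/s; Re = 1.076e+04; ε/D = 0.0116; Haaland → f = 0.04436; ΔP_A = f(L/D)(ρV²/2) = 4468 Pa.
Pipe B: V = Q/A = 0.000255/0.0007942 = 0.3211 m/s; Re = 7883; ε/D = 0.0044; Haaland → f = 0.03824; ΔP_B = f(L/D)(ρV²/2) = 1608 Pa.
ΔP_A/ΔP_B = 4468/1608 = 2.78.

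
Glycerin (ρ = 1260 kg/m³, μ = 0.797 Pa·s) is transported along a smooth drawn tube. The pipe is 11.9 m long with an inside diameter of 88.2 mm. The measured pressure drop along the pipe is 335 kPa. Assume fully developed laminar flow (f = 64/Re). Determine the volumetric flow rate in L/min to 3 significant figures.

Q ≈ 3150 L/min

For laminar flow, f = 64/Re with Re = ρVD/μ, so Darcy-Weisbach reduces to ΔP = 32μLV/D². Solving for V: V = ΔP·D²/(32μL) = 3.35e+05·(0.0882)²/(32·0.797·11.9) = 8.587 m/s.
Check: Re = ρVD/μ = 1260·8.587·0.0882/0.797 = 1197 < 2300, so the laminar assumption holds.
Q = V·A = 8.587·(π/4·0.0882²) = 0.05246 m³/s = 3150 L/min.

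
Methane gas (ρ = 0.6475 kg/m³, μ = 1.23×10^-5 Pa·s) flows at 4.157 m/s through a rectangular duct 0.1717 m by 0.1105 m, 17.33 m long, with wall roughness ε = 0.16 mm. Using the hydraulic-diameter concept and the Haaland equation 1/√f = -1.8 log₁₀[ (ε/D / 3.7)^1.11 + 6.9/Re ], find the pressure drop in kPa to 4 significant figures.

ΔP ≈ 0.01886 kPa

Hydraulic diameter D_h = 4A/P = 4·(0.1717·0.1105)/(2·(0.1717+0.1105)) = 0.07589/0.5644 = 0.1345 m.
Re = ρVD_h/μ = 0.6475·4.157·0.1345/1.23e-05 = 2.943e+04.
ε/D_h = 0.00016/0.1345 = 0.00119; Haaland gives 1/√f = -1.8 log₁₀[0.000133+0.000234] = 6.183, so f = 0.02616.
ΔP = f(L/D_h)(ρV²/2) = 0.02616·17.33/0.1345·5.595 = 18.86 Pa.
ΔP = 0.01886 kPa.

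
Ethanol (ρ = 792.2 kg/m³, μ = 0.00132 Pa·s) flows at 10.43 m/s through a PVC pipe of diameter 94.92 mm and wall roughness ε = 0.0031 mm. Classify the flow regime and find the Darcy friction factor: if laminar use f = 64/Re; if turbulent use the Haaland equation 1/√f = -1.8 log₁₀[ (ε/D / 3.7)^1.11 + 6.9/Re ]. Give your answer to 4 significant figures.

Re = ρVD/μ = 792.2·10.43·0.09492/0.00132 = 5.942e+05.
Re > 4000 → turbulent. ε/D = 3.1e-06/0.09492 = 3.27e-05; Haaland: 1/√f = -1.8 log₁₀[2.45e-06 + 1.16e-05] = 8.733, so f = 0.01311.

f ≈ 0.01311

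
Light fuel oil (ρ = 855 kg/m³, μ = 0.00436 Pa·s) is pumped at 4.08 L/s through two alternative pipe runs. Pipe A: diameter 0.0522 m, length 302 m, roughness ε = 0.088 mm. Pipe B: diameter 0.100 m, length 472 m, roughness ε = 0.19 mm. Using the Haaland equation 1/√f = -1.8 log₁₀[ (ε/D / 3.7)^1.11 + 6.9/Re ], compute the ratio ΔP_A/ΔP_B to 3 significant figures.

Pipe A: V = Q/A = 0.00408/0.00214 = 1.906 m/s; Re = 1.952e+04; ε/D = 0.00169; Haaland → f = 0.02903; ΔP_A = f(L/D)(ρV²/2) = 2.61e+05 Pa.
Pipe B: V = Q/A = 0.00408/0.007854 = 0.5195 m/s; Re = 1.019e+04; ε/D = 0.0019; Haaland → f = 0.03328; ΔP_B = f(L/D)(ρV²/2) = 1.812e+04 Pa.
ΔP_A/ΔP_B = 2.61e+05/1.812e+04 = 14.4.

ΔP_A/ΔP_B ≈ 14.4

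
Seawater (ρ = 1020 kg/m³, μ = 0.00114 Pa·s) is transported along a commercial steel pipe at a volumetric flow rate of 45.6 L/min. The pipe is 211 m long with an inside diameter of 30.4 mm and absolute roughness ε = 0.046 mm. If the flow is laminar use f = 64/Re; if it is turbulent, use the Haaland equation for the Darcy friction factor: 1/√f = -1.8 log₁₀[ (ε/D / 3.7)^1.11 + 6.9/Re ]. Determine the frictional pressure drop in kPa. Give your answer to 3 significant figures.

ΔP ≈ 105 kPa

Q = 45.6 L/min = 45.6/60000 = 0.00076 m³/s.
Cross-sectional area A = πD²/4 = π(0.0304)²/4 = 0.0007258 m²; mean velocity V = Q/A = 0.00076/0.0007258 = 1.047 m/s.
Reynolds number Re = ρVD/μ = 1020 · 1.047 · 0.0304 / 0.00114 = 2.848e+04.
Re > 4000 → turbulent. Relative roughness ε/D = 4.6e-05/0.0304 = 0.00151. Haaland: 1/√f = -1.8 log₁₀[(0.00151/3.7)^1.11 + 6.9/2.848e+04] = -1.8 log₁₀[0.000173 + 0.000242] = 6.086, so f = 0.027.
Darcy-Weisbach: ΔP = f(L/D)(ρV²/2) = 0.027·(211/0.0304)·(1020·1.047²/2) = 0.027·6941·559.1 = 1.048e+05 Pa.
ΔP = 1.048e+05 Pa = 105 kPa.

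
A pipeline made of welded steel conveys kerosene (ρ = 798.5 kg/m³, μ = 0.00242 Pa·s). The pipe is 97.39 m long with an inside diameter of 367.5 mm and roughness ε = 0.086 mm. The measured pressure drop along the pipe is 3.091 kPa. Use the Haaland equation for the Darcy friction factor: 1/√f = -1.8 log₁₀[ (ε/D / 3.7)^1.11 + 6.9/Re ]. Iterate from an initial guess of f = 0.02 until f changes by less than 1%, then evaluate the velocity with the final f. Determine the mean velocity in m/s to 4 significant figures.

Rearranging Darcy-Weisbach: V = √(2·ΔP·D/(f·L·ρ)). With ε/D = 8.6e-05/0.3675 = 0.000234, iterate starting from f = 0.02:
  f = 0.02 → V = √(2·3091·0.3675/(0.02·97.39·798.5)) = 1.209 m/s; Re = ρVD/μ = 1.466e+05; f → 0.01782
  f = 0.01782 → V = 1.28 m/s; Re = 1.553e+05; f → 0.01768
Converged (Δf/f < 1%). With the final f = 0.01768: V = √(2·3091·0.3675/(0.01768·97.39·798.5)) = 1.286 m/s.

V ≈ 1.286 m/s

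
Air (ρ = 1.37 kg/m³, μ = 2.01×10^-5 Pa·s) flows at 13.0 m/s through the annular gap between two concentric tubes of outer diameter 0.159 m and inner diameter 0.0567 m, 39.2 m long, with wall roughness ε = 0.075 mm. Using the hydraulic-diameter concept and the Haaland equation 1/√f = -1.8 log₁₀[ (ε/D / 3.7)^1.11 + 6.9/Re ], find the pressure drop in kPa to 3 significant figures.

Hydraulic diameter D_h = 4A/P = D_o - D_i = 0.159 - 0.0567 = 0.1023 m.
Re = ρVD_h/μ = 1.37·13·0.1023/2.01e-05 = 9.064e+04.
ε/D_h = 7.5e-05/0.1023 = 0.000733; Haaland gives 1/√f = -1.8 log₁₀[7.76e-05+7.61e-05] = 6.864, so f = 0.02122.
ΔP = f(L/D_h)(ρV²/2) = 0.02122·39.2/0.1023·115.8 = 941.5 Pa.
ΔP = 0.942 kPa.

ΔP ≈ 0.942 kPa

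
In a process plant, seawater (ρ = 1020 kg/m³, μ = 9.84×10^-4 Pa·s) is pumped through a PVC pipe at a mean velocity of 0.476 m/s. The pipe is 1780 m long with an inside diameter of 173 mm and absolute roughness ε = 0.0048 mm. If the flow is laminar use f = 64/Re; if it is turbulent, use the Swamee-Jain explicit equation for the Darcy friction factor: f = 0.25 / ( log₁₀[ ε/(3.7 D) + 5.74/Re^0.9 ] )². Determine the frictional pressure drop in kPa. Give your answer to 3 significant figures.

ΔP ≈ 22.1 kPa

Reynolds number Re = ρVD/μ = 1020 · 0.476 · 0.173 / 0.000984 = 8.536e+04.
Re > 4000 → turbulent. Relative roughness ε/D = 4.8e-06/0.173 = 2.77e-05. Swamee-Jain: f = 0.25/(log₁₀[2.77e-05/3.7 + 5.74/8.536e+04^0.9])² = 0.25/(log₁₀[7.5e-06 + 0.000209])² = 0.25/(-3.664)² = 0.01862.
Darcy-Weisbach: ΔP = f(L/D)(ρV²/2) = 0.01862·(1780/0.173)·(1020·0.476²/2) = 0.01862·1.029e+04·115.6 = 2.214e+04 Pa.
ΔP = 2.214e+04 Pa = 22.1 kPa.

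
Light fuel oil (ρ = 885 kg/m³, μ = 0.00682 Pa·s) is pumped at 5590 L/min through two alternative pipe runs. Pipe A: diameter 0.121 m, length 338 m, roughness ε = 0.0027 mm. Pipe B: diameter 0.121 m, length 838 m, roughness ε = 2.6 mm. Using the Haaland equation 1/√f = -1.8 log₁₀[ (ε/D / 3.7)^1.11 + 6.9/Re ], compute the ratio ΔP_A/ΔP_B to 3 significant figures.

ΔP_A/ΔP_B ≈ 0.137

Pipe A: V = Q/A = 0.09317/0.0115 = 8.102 m/s; Re = 1.272e+05; ε/D = 2.23e-05; Haaland → f = 0.01706; ΔP_A = f(L/D)(ρV²/2) = 1.385e+06 Pa.
Pipe B: V = Q/A = 0.09317/0.0115 = 8.102 m/s; Re = 1.272e+05; ε/D = 0.0215; Haaland → f = 0.05039; ΔP_B = f(L/D)(ρV²/2) = 1.014e+07 Pa.
ΔP_A/ΔP_B = 1.385e+06/1.014e+07 = 0.137.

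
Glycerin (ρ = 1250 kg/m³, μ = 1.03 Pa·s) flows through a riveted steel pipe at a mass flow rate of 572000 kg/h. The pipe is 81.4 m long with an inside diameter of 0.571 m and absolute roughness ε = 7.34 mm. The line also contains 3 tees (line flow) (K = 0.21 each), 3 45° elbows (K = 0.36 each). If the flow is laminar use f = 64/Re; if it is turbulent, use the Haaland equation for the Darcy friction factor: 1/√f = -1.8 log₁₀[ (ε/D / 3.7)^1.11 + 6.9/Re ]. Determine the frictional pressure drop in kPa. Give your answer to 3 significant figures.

ṁ = 572000 kg/h = 572000/3600 = 158.9 kg/s.
A = πD²/4 = π(0.571)²/4 = 0.2561 m²; mean velocity V = ṁ/(ρA) = 158.9/(1250 · 0.2561) = 0.4964 m/s.
Reynolds number Re = ρVD/μ = 1250 · 0.4964 · 0.571 / 1.03 = 344.
Re < 2300 → laminar flow, so f = 64/Re = 64/344 = 0.1861 (the turbulent correlation is not needed).
Total minor-loss coefficient ΣK = 3·0.21 + 3·0.36 = 1.71.
ΔP = [f·L/D + ΣK]·(ρV²/2) = [0.1861·81.4/0.571 + 1.71]·(1250·0.4964²/2) = [26.52 + 1.71]·154 = 4348 Pa.
ΔP = 4348 Pa = 4.35 kPa.

ΔP ≈ 4.35 kPa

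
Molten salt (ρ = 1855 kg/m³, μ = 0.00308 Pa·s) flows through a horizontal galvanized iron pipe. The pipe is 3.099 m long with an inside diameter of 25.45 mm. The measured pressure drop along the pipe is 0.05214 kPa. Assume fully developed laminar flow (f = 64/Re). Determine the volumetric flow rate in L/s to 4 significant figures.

Q ≈ 0.05625 L/s

For laminar flow, f = 64/Re with Re = ρVD/μ, so Darcy-Weisbach reduces to ΔP = 32μLV/D². Solving for V: V = ΔP·D²/(32μL) = 52.14·(0.02545)²/(32·0.00308·3.099) = 0.1106 m/s.
Check: Re = ρVD/μ = 1855·0.1106·0.02545/0.00308 = 1695 < 2300, so the laminar assumption holds.
Q = V·A = 0.1106·(π/4·0.02545²) = 5.625e-05 m³/s = 0.05625 L/s.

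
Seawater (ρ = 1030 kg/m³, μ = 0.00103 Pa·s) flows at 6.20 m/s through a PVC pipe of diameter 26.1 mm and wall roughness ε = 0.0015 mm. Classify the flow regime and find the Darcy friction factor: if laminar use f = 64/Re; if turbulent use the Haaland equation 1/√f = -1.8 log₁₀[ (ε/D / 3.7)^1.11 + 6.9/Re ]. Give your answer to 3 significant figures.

f ≈ 0.0165

Re = ρVD/μ = 1030·6.2·0.0261/0.00103 = 1.618e+05.
Re > 4000 → turbulent. ε/D = 1.5e-06/0.0261 = 5.75e-05; Haaland: 1/√f = -1.8 log₁₀[4.6e-06 + 4.26e-05] = 7.786, so f = 0.01649.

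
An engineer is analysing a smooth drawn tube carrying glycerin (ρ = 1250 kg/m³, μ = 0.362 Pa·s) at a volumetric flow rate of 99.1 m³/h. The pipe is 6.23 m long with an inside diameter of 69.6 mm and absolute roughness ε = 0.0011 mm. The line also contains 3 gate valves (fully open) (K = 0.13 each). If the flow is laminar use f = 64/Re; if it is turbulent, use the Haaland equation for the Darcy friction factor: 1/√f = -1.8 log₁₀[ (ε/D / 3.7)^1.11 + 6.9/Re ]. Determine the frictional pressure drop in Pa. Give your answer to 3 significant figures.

ΔP ≈ 121000 Pa

Q = 99.1 m³/h = 99.1/3600 = 0.02753 m³/s.
Cross-sectional area A = πD²/4 = π(0.0696)²/4 = 0.003805 m²; mean velocity V = Q/A = 0.02753/0.003805 = 7.235 m/s.
Reynolds number Re = ρVD/μ = 1250 · 7.235 · 0.0696 / 0.362 = 1739.
Re < 2300 → laminar flow, so f = 64/Re = 64/1739 = 0.0368 (the turbulent correlation is not needed).
Total minor-loss coefficient ΣK = 3·0.13 = 0.39.
ΔP = [f·L/D + ΣK]·(ρV²/2) = [0.0368·6.23/0.0696 + 0.39]·(1250·7.235²/2) = [3.294 + 0.39]·3.272e+04 = 1.206e+05 Pa.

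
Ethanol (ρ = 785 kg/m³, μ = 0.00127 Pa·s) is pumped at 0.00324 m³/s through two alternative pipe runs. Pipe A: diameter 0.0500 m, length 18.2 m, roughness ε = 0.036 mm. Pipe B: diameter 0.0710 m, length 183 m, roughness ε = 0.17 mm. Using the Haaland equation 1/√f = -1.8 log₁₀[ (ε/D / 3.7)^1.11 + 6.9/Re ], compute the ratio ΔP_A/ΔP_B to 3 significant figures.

ΔP_A/ΔP_B ≈ 0.468

Pipe A: V = Q/A = 0.00324/0.001963 = 1.65 m/s; Re = 5.1e+04; ε/D = 0.00072; Haaland → f = 0.02285; ΔP_A = f(L/D)(ρV²/2) = 8890 Pa.
Pipe B: V = Q/A = 0.00324/0.003959 = 0.8183 m/s; Re = 3.591e+04; ε/D = 0.00239; Haaland → f = 0.02803; ΔP_B = f(L/D)(ρV²/2) = 1.899e+04 Pa.
ΔP_A/ΔP_B = 8890/1.899e+04 = 0.468.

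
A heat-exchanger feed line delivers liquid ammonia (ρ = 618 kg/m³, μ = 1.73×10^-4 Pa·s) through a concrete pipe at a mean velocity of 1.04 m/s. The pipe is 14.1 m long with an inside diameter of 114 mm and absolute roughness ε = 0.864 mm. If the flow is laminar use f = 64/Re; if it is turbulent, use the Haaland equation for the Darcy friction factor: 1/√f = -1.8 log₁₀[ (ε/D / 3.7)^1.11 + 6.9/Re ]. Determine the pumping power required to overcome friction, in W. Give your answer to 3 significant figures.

P ≈ 15.3 W

Reynolds number Re = ρVD/μ = 618 · 1.04 · 0.114 / 0.000173 = 4.235e+05.
Re > 4000 → turbulent. Relative roughness ε/D = 0.000864/0.114 = 0.00758. Haaland: 1/√f = -1.8 log₁₀[(0.00758/3.7)^1.11 + 6.9/4.235e+05] = -1.8 log₁₀[0.00104 + 1.63e-05] = 5.36, so f = 0.03481.
Darcy-Weisbach: ΔP = f(L/D)(ρV²/2) = 0.03481·(14.1/0.114)·(618·1.04²/2) = 0.03481·123.7·334.2 = 1439 Pa.
Q = V·A = 1.04·0.01021 = 0.01062 m³/s.
Pumping power P = QΔP = 0.01062·1439 = 15.28 W = 15.3 W.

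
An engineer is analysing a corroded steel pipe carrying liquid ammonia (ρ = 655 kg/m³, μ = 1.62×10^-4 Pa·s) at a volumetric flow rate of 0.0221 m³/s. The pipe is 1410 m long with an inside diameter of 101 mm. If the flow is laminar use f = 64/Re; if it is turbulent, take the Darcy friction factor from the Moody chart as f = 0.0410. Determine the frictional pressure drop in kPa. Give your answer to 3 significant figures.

ΔP ≈ 1430 kPa

Cross-sectional area A = πD²/4 = π(0.101)²/4 = 0.008012 m²; mean velocity V = Q/A = 0.0221/0.008012 = 2.758 m/s.
Reynolds number Re = ρVD/μ = 655 · 2.758 · 0.101 / 0.000162 = 1.126e+06.
Re > 4000 → turbulent; use the Moody-chart value f = 0.0410.
Darcy-Weisbach: ΔP = f(L/D)(ρV²/2) = 0.041·(1410/0.101)·(655·2.758²/2) = 0.041·1.396e+04·2492 = 1.426e+06 Pa.
ΔP = 1.426e+06 Pa = 1430 kPa.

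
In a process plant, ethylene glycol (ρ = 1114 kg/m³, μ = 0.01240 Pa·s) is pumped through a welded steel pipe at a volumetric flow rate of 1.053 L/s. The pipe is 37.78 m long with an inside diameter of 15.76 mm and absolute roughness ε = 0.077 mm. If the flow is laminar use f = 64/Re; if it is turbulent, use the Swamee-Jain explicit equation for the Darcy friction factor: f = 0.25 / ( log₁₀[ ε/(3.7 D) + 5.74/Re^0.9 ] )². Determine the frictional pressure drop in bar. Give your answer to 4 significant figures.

ΔP ≈ 15.55 bar

Q = 1.053 L/s = 1.053/1000 = 0.001053 m³/s.
Cross-sectional area A = πD²/4 = π(0.01576)²/4 = 0.0001951 m²; mean velocity V = Q/A = 0.001053/0.0001951 = 5.398 m/s.
Reynolds number Re = ρVD/μ = 1114 · 5.398 · 0.01576 / 0.0124 = 7643.
Re > 4000 → turbulent. Relative roughness ε/D = 7.7e-05/0.01576 = 0.00489. Swamee-Jain: f = 0.25/(log₁₀[0.00489/3.7 + 5.74/7643^0.9])² = 0.25/(log₁₀[0.00132 + 0.00184])² = 0.25/(-2.501)² = 0.03998.
Darcy-Weisbach: ΔP = f(L/D)(ρV²/2) = 0.03998·(37.78/0.01576)·(1114·5.398²/2) = 0.03998·2397·1.623e+04 = 1.555e+06 Pa.
ΔP = 1.555e+06 Pa = 15.55 bar.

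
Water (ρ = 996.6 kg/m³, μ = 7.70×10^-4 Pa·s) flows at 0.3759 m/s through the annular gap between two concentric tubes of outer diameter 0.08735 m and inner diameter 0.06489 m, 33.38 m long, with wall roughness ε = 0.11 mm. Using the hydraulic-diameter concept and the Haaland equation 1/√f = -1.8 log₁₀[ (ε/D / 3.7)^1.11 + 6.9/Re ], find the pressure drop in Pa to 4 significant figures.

ΔP ≈ 3850 Pa

Hydraulic diameter D_h = 4A/P = D_o - D_i = 0.08735 - 0.06489 = 0.02246 m.
Re = ρVD_h/μ = 996.6·0.3759·0.02246/0.00077 = 1.093e+04.
ε/D_h = 0.00011/0.02246 = 0.0049; Haaland gives 1/√f = -1.8 log₁₀[0.000639+0.000631] = 5.213, so f = 0.0368.
ΔP = f(L/D_h)(ρV²/2) = 0.0368·33.38/0.02246·70.41 = 3850 Pa.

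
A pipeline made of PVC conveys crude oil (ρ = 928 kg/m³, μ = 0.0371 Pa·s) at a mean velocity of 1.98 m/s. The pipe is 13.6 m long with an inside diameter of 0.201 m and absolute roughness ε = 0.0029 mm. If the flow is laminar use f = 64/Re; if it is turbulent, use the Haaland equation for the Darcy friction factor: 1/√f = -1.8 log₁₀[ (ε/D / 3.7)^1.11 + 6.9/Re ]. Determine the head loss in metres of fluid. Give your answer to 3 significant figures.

h_f ≈ 0.418 m

Reynolds number Re = ρVD/μ = 928 · 1.98 · 0.201 / 0.0371 = 9955.
Re > 4000 → turbulent. Relative roughness ε/D = 2.9e-06/0.201 = 1.44e-05. Haaland: 1/√f = -1.8 log₁₀[(1.44e-05/3.7)^1.11 + 6.9/9955] = -1.8 log₁₀[9.91e-07 + 0.000693] = 5.685, so f = 0.03094.
Darcy-Weisbach: ΔP = f(L/D)(ρV²/2) = 0.03094·(13.6/0.201)·(928·1.98²/2) = 0.03094·67.66·1819 = 3808 Pa.
Head loss h_f = ΔP/(ρg) = 3808/(928·9.81) = 0.418 m.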